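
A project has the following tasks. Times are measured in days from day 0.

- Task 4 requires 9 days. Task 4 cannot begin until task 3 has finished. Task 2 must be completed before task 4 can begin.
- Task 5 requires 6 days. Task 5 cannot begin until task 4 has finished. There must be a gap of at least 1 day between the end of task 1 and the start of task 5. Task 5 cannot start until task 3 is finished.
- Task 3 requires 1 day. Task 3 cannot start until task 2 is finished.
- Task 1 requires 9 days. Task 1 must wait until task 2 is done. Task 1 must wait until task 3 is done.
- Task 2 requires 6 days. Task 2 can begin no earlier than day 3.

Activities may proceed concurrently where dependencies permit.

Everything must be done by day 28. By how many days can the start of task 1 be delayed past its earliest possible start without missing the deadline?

2

After its own release at day 3, task 2 can start at day 3 and finishes at day 9.
Task 3 cannot begin until task 2 (finishes day 9). It runs from day 9 to 9 + 1 = day 10.
Task 1 has to wait for task 2 (finishes day 9); task 3 (finishes day 10). The latest of these is day 10, so task 1 runs day 10 to 10 + 9 = day 19.

Working backward from the deadline:
Task 5 has no dependents, so it just needs to finish by day 28. Starting by 28 − 6 = day 22 achieves that.
Task 1 must finish before task 5 (must start by day 22, minus 1-day gap → day 21). With a 9-day duration, task 1 must start by 21 − 9 = day 12.
So task 1 can start as early as day 10 and as late as day 12, giving 12 − 10 = 2 days of slack.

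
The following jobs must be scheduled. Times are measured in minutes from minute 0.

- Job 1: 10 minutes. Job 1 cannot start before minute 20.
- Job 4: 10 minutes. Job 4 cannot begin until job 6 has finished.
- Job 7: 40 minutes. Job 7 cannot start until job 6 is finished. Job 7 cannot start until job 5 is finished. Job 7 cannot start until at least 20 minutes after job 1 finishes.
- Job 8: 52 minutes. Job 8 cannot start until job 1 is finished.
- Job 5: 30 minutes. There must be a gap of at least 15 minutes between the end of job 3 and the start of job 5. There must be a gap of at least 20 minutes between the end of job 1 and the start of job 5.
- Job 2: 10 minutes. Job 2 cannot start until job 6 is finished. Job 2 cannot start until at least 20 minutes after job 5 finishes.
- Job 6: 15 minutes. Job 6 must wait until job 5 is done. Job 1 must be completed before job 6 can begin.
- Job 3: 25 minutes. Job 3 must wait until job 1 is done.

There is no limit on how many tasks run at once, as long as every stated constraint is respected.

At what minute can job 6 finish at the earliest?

Job 1 cannot begin until its own release at minute 20. It runs from minute 20 to 20 + 10 = minute 30.
Job 3 cannot begin until job 1 (finishes minute 30). It runs from minute 30 to 30 + 25 = minute 55.
For job 5: job 3 (finishes minute 55, plus 15-minute gap → minute 70); job 1 (finishes minute 30, plus 20-minute gap → minute 50). Taking the maximum gives a start of minute 70, and it finishes at 70 + 30 = minute 100.
For job 6: job 5 (finishes minute 100); job 1 (finishes minute 30). Taking the maximum gives a start of minute 100, and it finishes at 100 + 15 = minute 115.

115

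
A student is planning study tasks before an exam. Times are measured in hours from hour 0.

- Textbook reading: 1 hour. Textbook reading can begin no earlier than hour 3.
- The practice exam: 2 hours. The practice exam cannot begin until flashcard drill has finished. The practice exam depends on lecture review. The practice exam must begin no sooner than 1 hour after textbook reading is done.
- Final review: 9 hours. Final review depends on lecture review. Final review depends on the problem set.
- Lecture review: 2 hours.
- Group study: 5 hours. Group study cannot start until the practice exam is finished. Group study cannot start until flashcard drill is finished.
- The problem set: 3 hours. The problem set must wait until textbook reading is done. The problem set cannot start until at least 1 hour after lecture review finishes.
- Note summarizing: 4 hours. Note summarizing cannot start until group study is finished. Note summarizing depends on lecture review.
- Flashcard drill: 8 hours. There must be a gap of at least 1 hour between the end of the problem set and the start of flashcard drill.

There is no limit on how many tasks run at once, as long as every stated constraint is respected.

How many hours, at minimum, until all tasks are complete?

Lecture review has no prerequisites, so it starts at hour 0 and finishes at hour 2.
Textbook reading cannot begin until its own release at hour 3. It runs from hour 3 to 3 + 1 = hour 4.
The problem set cannot start until textbook reading (finishes hour 4); lecture review (finishes hour 2, plus 1-hour gap → hour 3). The controlling bound is hour 4, so the problem set finishes at 4 + 3 = hour 7.
Final review cannot start until lecture review (finishes hour 2); the problem set (finishes hour 7). The controlling bound is hour 7, so final review finishes at 7 + 9 = hour 16.
Flashcard drill waits on the problem set (finishes hour 7, plus 1-hour gap → hour 8), so it starts at hour 8 and finishes at 8 + 8 = hour 16.
The practice exam needs all of flashcard drill (finishes hour 16); lecture review (finishes hour 2); textbook reading (finishes hour 4, plus 1-hour gap → hour 5). That puts its earliest start at hour 16; it finishes at 16 + 2 = hour 18.
Group study has to wait for the practice exam (finishes hour 18); flashcard drill (finishes hour 16). The latest of these is hour 18, so group study runs hour 18 to 18 + 5 = hour 23.
Note summarizing cannot start until group study (finishes hour 23); lecture review (finishes hour 2). The controlling bound is hour 23, so note summarizing finishes at 23 + 4 = hour 27.
All tasks are finished once the last one completes. Finish times: Textbook reading at 4, Lecture review at 2, The problem set at 7, Flashcard drill at 16, The practice exam at 18, Group study at 23, Note summarizing at 27, Final review at 16. The latest is hour 27.

27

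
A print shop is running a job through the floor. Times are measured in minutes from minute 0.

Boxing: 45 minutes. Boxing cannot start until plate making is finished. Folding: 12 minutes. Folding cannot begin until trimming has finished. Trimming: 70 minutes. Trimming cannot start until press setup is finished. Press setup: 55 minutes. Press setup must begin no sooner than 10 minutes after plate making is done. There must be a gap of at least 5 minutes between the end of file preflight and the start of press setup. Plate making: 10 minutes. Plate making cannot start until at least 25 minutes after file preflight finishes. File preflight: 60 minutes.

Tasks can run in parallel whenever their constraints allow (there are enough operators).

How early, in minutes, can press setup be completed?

File preflight has no prerequisites, so it starts at minute 0 and finishes at minute 60.
Plate making cannot begin until file preflight (finishes minute 60, plus 25-minute gap → minute 85). It runs from minute 85 to 85 + 10 = minute 95.
Press setup cannot start until plate making (finishes minute 95, plus 10-minute gap → minute 105); file preflight (finishes minute 60, plus 5-minute gap → minute 65). The controlling bound is minute 105, so press setup finishes at 105 + 55 = minute 160.

160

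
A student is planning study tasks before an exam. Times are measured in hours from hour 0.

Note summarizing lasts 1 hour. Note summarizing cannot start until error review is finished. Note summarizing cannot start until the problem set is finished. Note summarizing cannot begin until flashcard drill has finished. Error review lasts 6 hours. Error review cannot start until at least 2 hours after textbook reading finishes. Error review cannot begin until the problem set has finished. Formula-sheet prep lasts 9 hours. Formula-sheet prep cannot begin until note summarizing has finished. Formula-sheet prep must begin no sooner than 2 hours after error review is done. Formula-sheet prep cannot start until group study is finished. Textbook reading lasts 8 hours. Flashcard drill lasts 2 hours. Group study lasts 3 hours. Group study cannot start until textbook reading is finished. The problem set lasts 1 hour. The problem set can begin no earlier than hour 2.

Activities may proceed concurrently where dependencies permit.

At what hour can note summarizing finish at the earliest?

17

Flashcard drill can start immediately at hour 0; it finishes at hour 2.
After its own release at hour 2, the problem set can start at hour 2 and finishes at hour 3.
Textbook reading can start immediately at hour 0; it finishes at hour 8.
For error review: textbook reading (finishes hour 8, plus 2-hour gap → hour 10); the problem set (finishes hour 3). Taking the maximum gives a start of hour 10, and it finishes at 10 + 6 = hour 16.
For note summarizing: error review (finishes hour 16); the problem set (finishes hour 3); flashcard drill (finishes hour 2). Taking the maximum gives a start of hour 16, and it finishes at 16 + 1 = hour 17.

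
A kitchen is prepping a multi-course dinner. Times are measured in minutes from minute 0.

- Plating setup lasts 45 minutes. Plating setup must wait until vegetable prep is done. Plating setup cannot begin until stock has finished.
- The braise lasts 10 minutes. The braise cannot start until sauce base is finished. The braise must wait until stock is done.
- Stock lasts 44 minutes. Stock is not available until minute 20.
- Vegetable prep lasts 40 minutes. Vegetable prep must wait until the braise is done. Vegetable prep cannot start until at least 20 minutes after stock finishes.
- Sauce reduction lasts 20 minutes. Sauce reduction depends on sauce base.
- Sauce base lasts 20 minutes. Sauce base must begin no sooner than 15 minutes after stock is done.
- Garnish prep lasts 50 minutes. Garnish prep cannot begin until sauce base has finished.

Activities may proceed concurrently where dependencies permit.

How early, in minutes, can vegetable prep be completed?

149

Stock waits on its own release at minute 20, so it starts at minute 20 and finishes at 20 + 44 = minute 64.
After stock (finishes minute 64, plus 15-minute gap → minute 79), sauce base can start at minute 79 and finishes at minute 99.
The braise cannot start until sauce base (finishes minute 99); stock (finishes minute 64). The controlling bound is minute 99, so the braise finishes at 99 + 10 = minute 109.
Vegetable prep has to wait for the braise (finishes minute 109); stock (finishes minute 64, plus 20-minute gap → minute 84). The latest of these is minute 109, so vegetable prep runs minute 109 to 109 + 40 = minute 149.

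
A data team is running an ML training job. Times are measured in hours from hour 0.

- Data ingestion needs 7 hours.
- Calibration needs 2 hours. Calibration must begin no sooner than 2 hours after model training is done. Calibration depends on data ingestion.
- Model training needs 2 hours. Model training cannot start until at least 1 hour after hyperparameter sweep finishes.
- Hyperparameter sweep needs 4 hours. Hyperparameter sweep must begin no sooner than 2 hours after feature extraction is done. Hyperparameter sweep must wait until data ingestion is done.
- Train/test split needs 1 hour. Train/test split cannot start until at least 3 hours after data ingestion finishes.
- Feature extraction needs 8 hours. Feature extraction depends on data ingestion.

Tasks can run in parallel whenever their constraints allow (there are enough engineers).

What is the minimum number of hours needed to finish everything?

28

Data ingestion has no prerequisites, so it starts at hour 0 and finishes at hour 7.
After data ingestion (finishes hour 7, plus 3-hour gap → hour 10), train/test split can start at hour 10 and finishes at hour 11.
Feature extraction waits on data ingestion (finishes hour 7), so it starts at hour 7 and finishes at 7 + 8 = hour 15.
Hyperparameter sweep needs all of feature extraction (finishes hour 15, plus 2-hour gap → hour 17); data ingestion (finishes hour 7). That puts its earliest start at hour 17; it finishes at 17 + 4 = hour 21.
Model training waits on hyperparameter sweep (finishes hour 21, plus 1-hour gap → hour 22), so it starts at hour 22 and finishes at 22 + 2 = hour 24.
Calibration has to wait for model training (finishes hour 24, plus 2-hour gap → hour 26); data ingestion (finishes hour 7). The latest of these is hour 26, so calibration runs hour 26 to 26 + 2 = hour 28.
All tasks are finished once the last one completes. Finish times: Data ingestion at 7, Feature extraction at 15, Train/test split at 11, Hyperparameter sweep at 21, Model training at 24, Calibration at 28. The latest is hour 28.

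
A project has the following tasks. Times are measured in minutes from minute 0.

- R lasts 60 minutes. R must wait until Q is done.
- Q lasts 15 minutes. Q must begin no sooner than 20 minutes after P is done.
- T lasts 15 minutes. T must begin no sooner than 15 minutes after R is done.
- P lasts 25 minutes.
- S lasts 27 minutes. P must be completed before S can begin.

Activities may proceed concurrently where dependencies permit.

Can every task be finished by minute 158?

P can start immediately at minute 0; it finishes at minute 25.
S cannot begin until P (finishes minute 25). It runs from minute 25 to 25 + 27 = minute 52.
After P (finishes minute 25, plus 20-minute gap → minute 45), Q can start at minute 45 and finishes at minute 60.
R cannot begin until Q (finishes minute 60). It runs from minute 60 to 60 + 60 = minute 120.
After R (finishes minute 120, plus 15-minute gap → minute 135), T can start at minute 135 and finishes at minute 150.
Every task is finished by minute 150, which is no later than the deadline of 158, so the schedule is feasible.

Yes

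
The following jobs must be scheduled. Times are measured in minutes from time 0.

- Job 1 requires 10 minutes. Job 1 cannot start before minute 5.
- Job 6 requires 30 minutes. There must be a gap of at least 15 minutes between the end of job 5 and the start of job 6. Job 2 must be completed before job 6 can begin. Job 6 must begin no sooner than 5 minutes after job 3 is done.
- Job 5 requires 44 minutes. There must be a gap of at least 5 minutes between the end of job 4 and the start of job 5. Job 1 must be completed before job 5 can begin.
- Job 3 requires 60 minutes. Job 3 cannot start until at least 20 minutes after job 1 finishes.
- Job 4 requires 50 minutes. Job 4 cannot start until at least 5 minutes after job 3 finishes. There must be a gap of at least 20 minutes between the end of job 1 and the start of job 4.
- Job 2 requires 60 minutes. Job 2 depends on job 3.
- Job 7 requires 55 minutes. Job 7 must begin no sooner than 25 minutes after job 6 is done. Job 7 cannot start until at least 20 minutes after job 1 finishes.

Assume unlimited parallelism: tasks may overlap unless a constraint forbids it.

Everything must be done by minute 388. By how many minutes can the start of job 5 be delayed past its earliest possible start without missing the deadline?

Job 1 waits on its own release at minute 5, so it starts at minute 5 and finishes at 5 + 10 = minute 15.
Job 3 waits on job 1 (finishes minute 15, plus 20-minute gap → minute 35), so it starts at minute 35 and finishes at 35 + 60 = minute 95.
Job 4 cannot start until job 3 (finishes minute 95, plus 5-minute gap → minute 100); job 1 (finishes minute 15, plus 20-minute gap → minute 35). The controlling bound is minute 100, so job 4 finishes at 100 + 50 = minute 150.
Job 5 cannot start until job 4 (finishes minute 150, plus 5-minute gap → minute 155); job 1 (finishes minute 15). The controlling bound is minute 155, so job 5 finishes at 155 + 44 = minute 199.

Working backward from the deadline:
Job 7 must finish by minute 388; it takes 55 minutes, so it must start by 388 − 55 = minute 333.
Job 6 must finish before job 7 (must start by minute 333, minus 25-minute gap → minute 308). With a 30-minute duration, job 6 must start by 308 − 30 = minute 278.
Since job 6 (must start by minute 278, minus 15-minute gap → minute 263) depends on it, job 5 must finish by minute 263. Backing off its 44-minute duration gives a latest start of minute 219.
So job 5 can start as early as minute 155 and as late as minute 219, giving 219 − 155 = 64 minutes of slack.

64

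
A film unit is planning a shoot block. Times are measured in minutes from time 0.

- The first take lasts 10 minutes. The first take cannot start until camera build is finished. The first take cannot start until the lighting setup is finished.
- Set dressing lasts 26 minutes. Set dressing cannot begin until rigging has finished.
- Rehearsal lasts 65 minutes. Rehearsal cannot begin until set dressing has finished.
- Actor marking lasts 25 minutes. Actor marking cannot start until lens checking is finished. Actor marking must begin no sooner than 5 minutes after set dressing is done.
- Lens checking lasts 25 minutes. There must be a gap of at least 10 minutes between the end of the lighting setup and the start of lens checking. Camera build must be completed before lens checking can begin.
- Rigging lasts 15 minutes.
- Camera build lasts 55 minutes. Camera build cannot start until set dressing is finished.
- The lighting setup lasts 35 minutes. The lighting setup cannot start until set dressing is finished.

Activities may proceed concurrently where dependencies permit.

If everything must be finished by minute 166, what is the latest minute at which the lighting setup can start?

71

To finish by minute 166, actor marking (duration 25) must start no later than minute 141.
Since actor marking (must start by minute 141) depends on it, lens checking must finish by minute 141. Backing off its 25-minute duration gives a latest start of minute 116.
The first take has no dependents, so it just needs to finish by minute 166. Starting by 166 − 10 = minute 156 achieves that.
The lighting setup must finish in time for lens checking (must start by minute 116, minus 10-minute gap → minute 106); the first take (must start by minute 156). The tightest is minute 106, so the lighting setup must start by 106 − 35 = minute 71.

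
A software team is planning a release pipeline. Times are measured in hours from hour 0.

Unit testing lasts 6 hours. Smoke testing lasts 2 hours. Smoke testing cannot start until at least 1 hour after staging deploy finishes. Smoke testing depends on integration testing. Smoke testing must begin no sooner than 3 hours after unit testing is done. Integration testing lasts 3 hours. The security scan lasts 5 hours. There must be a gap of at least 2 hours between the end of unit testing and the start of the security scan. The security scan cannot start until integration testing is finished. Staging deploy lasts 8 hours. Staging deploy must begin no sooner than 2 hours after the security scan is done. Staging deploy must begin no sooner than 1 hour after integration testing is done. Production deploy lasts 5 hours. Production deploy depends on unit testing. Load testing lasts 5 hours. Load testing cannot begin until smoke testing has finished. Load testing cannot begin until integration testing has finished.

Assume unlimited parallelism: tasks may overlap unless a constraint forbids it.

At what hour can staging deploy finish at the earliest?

Integration testing can start immediately at hour 0; it finishes at hour 3.
Unit testing can start immediately at hour 0; it finishes at hour 6.
The security scan cannot start until unit testing (finishes hour 6, plus 2-hour gap → hour 8); integration testing (finishes hour 3). The controlling bound is hour 8, so the security scan finishes at 8 + 5 = hour 13.
Staging deploy needs all of the security scan (finishes hour 13, plus 2-hour gap → hour 15); integration testing (finishes hour 3, plus 1-hour gap → hour 4). That puts its earliest start at hour 15; it finishes at 15 + 8 = hour 23.

23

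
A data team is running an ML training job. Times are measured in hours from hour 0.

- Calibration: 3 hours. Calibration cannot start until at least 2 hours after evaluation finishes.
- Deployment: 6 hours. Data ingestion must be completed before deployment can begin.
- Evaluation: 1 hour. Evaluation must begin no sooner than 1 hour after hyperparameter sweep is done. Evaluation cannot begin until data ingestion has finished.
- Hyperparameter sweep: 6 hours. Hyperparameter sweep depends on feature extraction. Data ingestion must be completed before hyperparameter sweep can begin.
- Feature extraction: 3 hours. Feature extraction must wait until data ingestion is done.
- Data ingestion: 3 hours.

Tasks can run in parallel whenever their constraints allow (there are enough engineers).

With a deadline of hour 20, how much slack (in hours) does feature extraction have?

Data ingestion has no prerequisites, so it starts at hour 0 and finishes at hour 3.
Feature extraction waits on data ingestion (finishes hour 3), so it starts at hour 3 and finishes at 3 + 3 = hour 6.

Working backward from the deadline:
Nothing follows calibration; the deadline of hour 20 is its only limit. It must start by 20 − 3 = hour 17.
Evaluation has to be done before calibration (must start by hour 17, minus 2-hour gap → hour 15). That means finishing by hour 15, i.e. starting by 15 − 1 = hour 14.
Hyperparameter sweep feeds into evaluation (must start by hour 14, minus 1-hour gap → hour 13); so hyperparameter sweep must finish by hour 13 and therefore start by hour 7.
Feature extraction has to be done before hyperparameter sweep (must start by hour 7). That means finishing by hour 7, i.e. starting by 7 − 3 = hour 4.
So feature extraction can start as early as hour 3 and as late as hour 4, giving 4 − 3 = 1 hour of slack.

1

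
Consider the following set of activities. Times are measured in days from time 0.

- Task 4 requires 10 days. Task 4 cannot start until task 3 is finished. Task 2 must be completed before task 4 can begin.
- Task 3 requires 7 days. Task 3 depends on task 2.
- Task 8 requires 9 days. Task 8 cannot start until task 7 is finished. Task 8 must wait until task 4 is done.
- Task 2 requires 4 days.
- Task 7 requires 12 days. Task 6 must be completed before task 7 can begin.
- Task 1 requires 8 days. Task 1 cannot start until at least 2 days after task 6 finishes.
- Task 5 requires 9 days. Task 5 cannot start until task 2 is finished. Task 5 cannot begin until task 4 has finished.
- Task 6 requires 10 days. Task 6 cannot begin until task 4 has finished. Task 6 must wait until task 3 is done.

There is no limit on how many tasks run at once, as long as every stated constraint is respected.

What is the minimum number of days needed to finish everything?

52

Nothing blocks task 2, so it runs from day 0 to day 4.
Task 3 waits on task 2 (finishes day 4), so it starts at day 4 and finishes at 4 + 7 = day 11.
Task 4 cannot start until task 3 (finishes day 11); task 2 (finishes day 4). The controlling bound is day 11, so task 4 finishes at 11 + 10 = day 21.
Task 6 needs all of task 4 (finishes day 21); task 3 (finishes day 11). That puts its earliest start at day 21; it finishes at 21 + 10 = day 31.
Task 7 waits on task 6 (finishes day 31), so it starts at day 31 and finishes at 31 + 12 = day 43.
Task 8 has to wait for task 7 (finishes day 43); task 4 (finishes day 21). The latest of these is day 43, so task 8 runs day 43 to 43 + 9 = day 52.
Task 1 cannot begin until task 6 (finishes day 31, plus 2-day gap → day 33). It runs from day 33 to 33 + 8 = day 41.
Task 5 needs all of task 2 (finishes day 4); task 4 (finishes day 21). That puts its earliest start at day 21; it finishes at 21 + 9 = day 30.
All tasks are finished once the last one completes. Finish times: Task 1 at 41, Task 2 at 4, Task 3 at 11, Task 4 at 21, Task 5 at 30, Task 6 at 31, Task 7 at 43, Task 8 at 52. The latest is day 52.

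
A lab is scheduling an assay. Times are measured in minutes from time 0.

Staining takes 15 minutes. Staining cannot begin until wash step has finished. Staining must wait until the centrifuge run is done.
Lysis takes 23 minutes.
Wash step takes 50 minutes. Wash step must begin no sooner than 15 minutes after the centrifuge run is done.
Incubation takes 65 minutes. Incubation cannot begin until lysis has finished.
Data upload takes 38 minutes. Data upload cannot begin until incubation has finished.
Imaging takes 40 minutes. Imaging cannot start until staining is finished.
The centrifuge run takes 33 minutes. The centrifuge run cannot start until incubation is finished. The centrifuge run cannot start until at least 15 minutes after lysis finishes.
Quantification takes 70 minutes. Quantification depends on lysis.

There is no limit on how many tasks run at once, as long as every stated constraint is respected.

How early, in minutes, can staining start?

Lysis can start immediately at minute 0; it finishes at minute 23.
After lysis (finishes minute 23), incubation can start at minute 23 and finishes at minute 88.
The centrifuge run cannot start until incubation (finishes minute 88); lysis (finishes minute 23, plus 15-minute gap → minute 38). The controlling bound is minute 88, so the centrifuge run finishes at 88 + 33 = minute 121.
After the centrifuge run (finishes minute 121, plus 15-minute gap → minute 136), wash step can start at minute 136 and finishes at minute 186.
Staining waits on wash step (finishes minute 186); the centrifuge run (finishes minute 121). The latest of these is minute 186, which is the earliest staining can start.

186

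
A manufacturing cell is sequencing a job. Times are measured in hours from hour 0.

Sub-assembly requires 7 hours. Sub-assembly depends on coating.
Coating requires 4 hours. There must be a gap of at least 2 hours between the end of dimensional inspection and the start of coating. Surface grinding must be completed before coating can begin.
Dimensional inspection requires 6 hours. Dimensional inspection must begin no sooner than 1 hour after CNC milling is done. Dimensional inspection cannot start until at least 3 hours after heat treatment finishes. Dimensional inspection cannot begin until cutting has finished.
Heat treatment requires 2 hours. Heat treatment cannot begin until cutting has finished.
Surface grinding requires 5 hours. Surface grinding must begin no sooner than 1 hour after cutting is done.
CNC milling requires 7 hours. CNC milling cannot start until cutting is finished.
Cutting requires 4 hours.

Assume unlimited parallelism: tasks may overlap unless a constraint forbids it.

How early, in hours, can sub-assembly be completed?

Cutting can start immediately at hour 0; it finishes at hour 4.
Surface grinding cannot begin until cutting (finishes hour 4, plus 1-hour gap → hour 5). It runs from hour 5 to 5 + 5 = hour 10.
Heat treatment waits on cutting (finishes hour 4), so it starts at hour 4 and finishes at 4 + 2 = hour 6.
CNC milling waits on cutting (finishes hour 4), so it starts at hour 4 and finishes at 4 + 7 = hour 11.
Dimensional inspection needs all of CNC milling (finishes hour 11, plus 1-hour gap → hour 12); heat treatment (finishes hour 6, plus 3-hour gap → hour 9); cutting (finishes hour 4). That puts its earliest start at hour 12; it finishes at 12 + 6 = hour 18.
For coating: dimensional inspection (finishes hour 18, plus 2-hour gap → hour 20); surface grinding (finishes hour 10). Taking the maximum gives a start of hour 20, and it finishes at 20 + 4 = hour 24.
After coating (finishes hour 24), sub-assembly can start at hour 24 and finishes at hour 31.

31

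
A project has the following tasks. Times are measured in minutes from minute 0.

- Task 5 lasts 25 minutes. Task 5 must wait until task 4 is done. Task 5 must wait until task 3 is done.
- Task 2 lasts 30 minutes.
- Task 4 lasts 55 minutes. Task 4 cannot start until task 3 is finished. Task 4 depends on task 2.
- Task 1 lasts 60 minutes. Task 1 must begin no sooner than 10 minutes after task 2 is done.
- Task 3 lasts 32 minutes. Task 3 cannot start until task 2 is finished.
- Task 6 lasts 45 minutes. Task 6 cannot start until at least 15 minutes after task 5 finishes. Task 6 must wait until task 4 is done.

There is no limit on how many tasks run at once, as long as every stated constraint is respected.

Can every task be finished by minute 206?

Task 2 can start immediately at minute 0; it finishes at minute 30.
Task 3 waits on task 2 (finishes minute 30), so it starts at minute 30 and finishes at 30 + 32 = minute 62.
Task 4 needs all of task 3 (finishes minute 62); task 2 (finishes minute 30). That puts its earliest start at minute 62; it finishes at 62 + 55 = minute 117.
Task 5 cannot start until task 4 (finishes minute 117); task 3 (finishes minute 62). The controlling bound is minute 117, so task 5 finishes at 117 + 25 = minute 142.
Task 6 cannot start until task 5 (finishes minute 142, plus 15-minute gap → minute 157); task 4 (finishes minute 117). The controlling bound is minute 157, so task 6 finishes at 157 + 45 = minute 202.
Task 1 waits on task 2 (finishes minute 30, plus 10-minute gap → minute 40), so it starts at minute 40 and finishes at 40 + 60 = minute 100.
Every task is finished by minute 202, which is no later than the deadline of 206, so the schedule is feasible.

Yes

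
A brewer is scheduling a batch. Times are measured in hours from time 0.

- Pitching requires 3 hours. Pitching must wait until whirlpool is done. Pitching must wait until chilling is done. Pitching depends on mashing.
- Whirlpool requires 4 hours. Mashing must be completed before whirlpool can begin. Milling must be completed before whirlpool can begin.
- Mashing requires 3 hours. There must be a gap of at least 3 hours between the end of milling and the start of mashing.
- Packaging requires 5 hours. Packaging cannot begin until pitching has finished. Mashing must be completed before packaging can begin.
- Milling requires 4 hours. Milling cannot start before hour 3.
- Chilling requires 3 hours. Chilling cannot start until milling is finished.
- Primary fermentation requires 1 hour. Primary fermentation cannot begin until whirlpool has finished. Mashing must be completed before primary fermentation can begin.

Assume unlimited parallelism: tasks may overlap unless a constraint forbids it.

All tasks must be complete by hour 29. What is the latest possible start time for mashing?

14

Nothing follows packaging; the deadline of hour 29 is its only limit. It must start by 29 − 5 = hour 24.
Pitching has to be done before packaging (must start by hour 24). That means finishing by hour 24, i.e. starting by 24 − 3 = hour 21.
Primary fermentation has no dependents, so it just needs to finish by hour 29. Starting by 29 − 1 = hour 28 achieves that.
Whirlpool has several dependents: pitching (must start by hour 21); primary fermentation (must start by hour 28). The earliest of those limits is hour 21, so whirlpool must start by 21 − 4 = hour 17.
For mashing: whirlpool (must start by hour 17); pitching (must start by hour 21); primary fermentation (must start by hour 28); packaging (must start by hour 24). The most restrictive is hour 17; with a 3-hour duration, mashing must start by hour 14.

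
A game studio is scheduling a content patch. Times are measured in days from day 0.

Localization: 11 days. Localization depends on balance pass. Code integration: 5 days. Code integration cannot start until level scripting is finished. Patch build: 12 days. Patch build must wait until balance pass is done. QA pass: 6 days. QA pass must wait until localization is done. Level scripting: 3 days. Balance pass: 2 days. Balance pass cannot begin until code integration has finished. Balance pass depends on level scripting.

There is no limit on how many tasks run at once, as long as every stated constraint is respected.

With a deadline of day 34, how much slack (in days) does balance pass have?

7

Nothing blocks level scripting, so it runs from day 0 to day 3.
After level scripting (finishes day 3), code integration can start at day 3 and finishes at day 8.
Balance pass cannot start until code integration (finishes day 8); level scripting (finishes day 3). The controlling bound is day 8, so balance pass finishes at 8 + 2 = day 10.

Working backward from the deadline:
QA pass has no dependents, so it just needs to finish by day 34. Starting by 34 − 6 = day 28 achieves that.
Localization has to be done before QA pass (must start by day 28). That means finishing by day 28, i.e. starting by 28 − 11 = day 17.
To finish by day 34, patch build (duration 12) must start no later than day 22.
Balance pass has several dependents: localization (must start by day 17); patch build (must start by day 22). The earliest of those limits is day 17, so balance pass must start by 17 − 2 = day 15.
So balance pass can start as early as day 8 and as late as day 15, giving 15 − 8 = 7 days of slack.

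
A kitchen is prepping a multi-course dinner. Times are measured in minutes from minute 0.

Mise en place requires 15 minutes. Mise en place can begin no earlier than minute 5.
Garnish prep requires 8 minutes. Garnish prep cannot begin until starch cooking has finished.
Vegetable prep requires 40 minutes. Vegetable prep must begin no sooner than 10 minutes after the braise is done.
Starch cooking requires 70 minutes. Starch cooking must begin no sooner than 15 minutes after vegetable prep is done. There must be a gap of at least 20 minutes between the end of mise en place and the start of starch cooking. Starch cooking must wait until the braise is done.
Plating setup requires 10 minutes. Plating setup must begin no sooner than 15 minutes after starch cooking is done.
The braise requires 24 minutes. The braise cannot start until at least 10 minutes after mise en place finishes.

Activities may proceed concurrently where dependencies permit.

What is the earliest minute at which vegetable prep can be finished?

Mise en place waits on its own release at minute 5, so it starts at minute 5 and finishes at 5 + 15 = minute 20.
After mise en place (finishes minute 20, plus 10-minute gap → minute 30), the braise can start at minute 30 and finishes at minute 54.
Vegetable prep waits on the braise (finishes minute 54, plus 10-minute gap → minute 64), so it starts at minute 64 and finishes at 64 + 40 = minute 104.

104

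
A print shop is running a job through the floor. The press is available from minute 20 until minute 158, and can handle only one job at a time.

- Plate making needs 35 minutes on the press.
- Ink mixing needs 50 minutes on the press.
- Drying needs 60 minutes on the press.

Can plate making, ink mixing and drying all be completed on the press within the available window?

No

The press window is 158 − 20 = 138 minutes.
Running back to back, the jobs need 35 + 50 + 60 = 145 minutes on the press.
Since 145 > 138, they cannot all fit.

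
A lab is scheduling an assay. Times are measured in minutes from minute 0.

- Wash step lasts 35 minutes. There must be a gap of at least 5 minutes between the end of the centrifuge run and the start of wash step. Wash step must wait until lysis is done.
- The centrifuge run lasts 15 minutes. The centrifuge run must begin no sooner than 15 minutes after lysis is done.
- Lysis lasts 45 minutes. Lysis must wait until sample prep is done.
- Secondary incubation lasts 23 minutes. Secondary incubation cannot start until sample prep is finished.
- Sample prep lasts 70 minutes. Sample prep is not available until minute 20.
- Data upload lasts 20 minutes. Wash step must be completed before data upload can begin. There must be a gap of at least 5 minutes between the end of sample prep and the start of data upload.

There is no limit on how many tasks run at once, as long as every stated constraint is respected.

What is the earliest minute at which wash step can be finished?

205

After its own release at minute 20, sample prep can start at minute 20 and finishes at minute 90.
Lysis cannot begin until sample prep (finishes minute 90). It runs from minute 90 to 90 + 45 = minute 135.
The centrifuge run cannot begin until lysis (finishes minute 135, plus 15-minute gap → minute 150). It runs from minute 150 to 150 + 15 = minute 165.
For wash step: the centrifuge run (finishes minute 165, plus 5-minute gap → minute 170); lysis (finishes minute 135). Taking the maximum gives a start of minute 170, and it finishes at 170 + 35 = minute 205.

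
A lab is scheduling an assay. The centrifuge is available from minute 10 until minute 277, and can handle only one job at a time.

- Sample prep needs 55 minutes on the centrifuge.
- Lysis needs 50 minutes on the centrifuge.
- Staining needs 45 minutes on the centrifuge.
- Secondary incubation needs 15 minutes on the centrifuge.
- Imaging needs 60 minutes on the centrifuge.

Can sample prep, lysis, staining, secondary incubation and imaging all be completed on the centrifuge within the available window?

Yes

The centrifuge window is 277 − 10 = 267 minutes.
Running back to back, the jobs need 55 + 50 + 45 + 15 + 60 = 225 minutes on the centrifuge.
Since 225 ≤ 267, they fit within the window.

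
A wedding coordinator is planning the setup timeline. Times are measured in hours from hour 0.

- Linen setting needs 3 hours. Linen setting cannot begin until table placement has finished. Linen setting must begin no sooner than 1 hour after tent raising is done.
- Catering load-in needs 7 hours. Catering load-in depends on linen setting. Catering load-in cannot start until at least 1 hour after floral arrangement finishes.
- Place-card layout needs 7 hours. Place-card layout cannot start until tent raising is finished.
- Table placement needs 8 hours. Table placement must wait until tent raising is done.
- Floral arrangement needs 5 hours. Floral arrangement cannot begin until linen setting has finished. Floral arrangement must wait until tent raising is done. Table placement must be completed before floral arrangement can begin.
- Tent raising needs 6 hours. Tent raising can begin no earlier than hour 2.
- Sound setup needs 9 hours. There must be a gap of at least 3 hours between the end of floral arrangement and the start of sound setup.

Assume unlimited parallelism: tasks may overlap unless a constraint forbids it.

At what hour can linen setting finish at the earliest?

After its own release at hour 2, tent raising can start at hour 2 and finishes at hour 8.
Table placement cannot begin until tent raising (finishes hour 8). It runs from hour 8 to 8 + 8 = hour 16.
Linen setting has to wait for table placement (finishes hour 16); tent raising (finishes hour 8, plus 1-hour gap → hour 9). The latest of these is hour 16, so linen setting runs hour 16 to 16 + 3 = hour 19.

19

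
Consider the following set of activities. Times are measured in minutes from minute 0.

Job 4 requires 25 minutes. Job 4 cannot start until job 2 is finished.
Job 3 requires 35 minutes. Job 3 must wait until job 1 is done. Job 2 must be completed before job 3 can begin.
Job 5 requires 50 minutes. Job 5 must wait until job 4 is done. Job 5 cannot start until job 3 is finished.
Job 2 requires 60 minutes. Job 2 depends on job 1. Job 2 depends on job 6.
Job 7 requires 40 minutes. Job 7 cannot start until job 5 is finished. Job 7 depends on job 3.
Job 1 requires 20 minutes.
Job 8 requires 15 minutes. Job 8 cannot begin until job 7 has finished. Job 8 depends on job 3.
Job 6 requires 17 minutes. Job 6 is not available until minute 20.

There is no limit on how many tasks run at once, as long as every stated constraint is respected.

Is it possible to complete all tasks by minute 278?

Yes

Job 6 waits on its own release at minute 20, so it starts at minute 20 and finishes at 20 + 17 = minute 37.
Nothing blocks job 1, so it runs from minute 0 to minute 20.
Job 2 needs all of job 1 (finishes minute 20); job 6 (finishes minute 37). That puts its earliest start at minute 37; it finishes at 37 + 60 = minute 97.
After job 2 (finishes minute 97), job 4 can start at minute 97 and finishes at minute 122.
Job 3 cannot start until job 1 (finishes minute 20); job 2 (finishes minute 97). The controlling bound is minute 97, so job 3 finishes at 97 + 35 = minute 132.
Job 5 needs all of job 4 (finishes minute 122); job 3 (finishes minute 132). That puts its earliest start at minute 132; it finishes at 132 + 50 = minute 182.
Job 7 cannot start until job 5 (finishes minute 182); job 3 (finishes minute 132). The controlling bound is minute 182, so job 7 finishes at 182 + 40 = minute 222.
For job 8: job 7 (finishes minute 222); job 3 (finishes minute 132). Taking the maximum gives a start of minute 222, and it finishes at 222 + 15 = minute 237.
Every task is finished by minute 237, which is no later than the deadline of 278, so the schedule is feasible.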